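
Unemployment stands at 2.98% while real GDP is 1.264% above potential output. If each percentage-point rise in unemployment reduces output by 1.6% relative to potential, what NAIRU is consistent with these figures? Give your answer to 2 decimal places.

From Okun's law, u - u* = -(output gap)/β = -(1.264)/1.6 = -0.79 points.
So u* = 2.98 + 0.79 = 3.77%.

3.77%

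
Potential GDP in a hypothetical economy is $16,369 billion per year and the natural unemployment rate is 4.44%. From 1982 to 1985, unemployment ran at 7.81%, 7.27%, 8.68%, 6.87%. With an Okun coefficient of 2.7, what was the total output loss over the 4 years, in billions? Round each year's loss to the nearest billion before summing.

Year 1982: gap = -2.7 × (7.81 - 4.44) = -9.099%, loss ≈ 16369 × 9.099/100 ≈ 1489.
Year 1983: gap = -2.7 × (7.27 - 4.44) = -7.641%, loss ≈ 16369 × 7.641/100 ≈ 1251.
Year 1984: gap = -2.7 × (8.68 - 4.44) = -11.448%, loss ≈ 16369 × 11.448/100 ≈ 1874.
Year 1985: gap = -2.7 × (6.87 - 4.44) = -6.561%, loss ≈ 16369 × 6.561/100 ≈ 1074.
Total lost output = 1489 + 1251 + 1874 + 1074 = 5688 billion.

$5,688 billion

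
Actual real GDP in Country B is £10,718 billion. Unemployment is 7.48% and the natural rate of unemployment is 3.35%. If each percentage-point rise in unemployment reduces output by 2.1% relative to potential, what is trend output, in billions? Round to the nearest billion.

£11,736 billion

Unemployment gap = 7.48 - 3.35 = 4.13 points, so output gap = -2.1 × 4.13 = -8.673%.
Since Y = Y* × (1 + gap/100), Y* = 10718/0.91327 ≈ 11736 billion.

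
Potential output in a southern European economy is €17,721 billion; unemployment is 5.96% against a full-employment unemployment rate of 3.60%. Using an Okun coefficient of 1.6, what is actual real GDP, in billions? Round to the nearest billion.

Unemployment gap = 5.96 - 3.6 = 2.36 points, so the output gap is -1.6 × 2.36 = -3.776%.
Actual GDP = 17721 × (1 - 3.776/100) = 17721 × 0.96224 ≈ 17052 billion.

€17,052 billion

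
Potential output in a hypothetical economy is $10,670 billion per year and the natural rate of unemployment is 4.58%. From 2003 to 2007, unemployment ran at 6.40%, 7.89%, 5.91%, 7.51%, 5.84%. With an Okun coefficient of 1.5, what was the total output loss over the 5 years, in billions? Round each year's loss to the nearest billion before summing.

$1,705 billion

Year 2003: gap = -1.5 × (6.4 - 4.58) = -2.73%, loss ≈ 10670 × 2.73/100 ≈ 291.
Year 2004: gap = -1.5 × (7.89 - 4.58) = -4.965%, loss ≈ 10670 × 4.965/100 ≈ 530.
Year 2005: gap = -1.5 × (5.91 - 4.58) = -1.995%, loss ≈ 10670 × 1.995/100 ≈ 213.
Year 2006: gap = -1.5 × (7.51 - 4.58) = -4.395%, loss ≈ 10670 × 4.395/100 ≈ 469.
Year 2007: gap = -1.5 × (5.84 - 4.58) = -1.89%, loss ≈ 10670 × 1.89/100 ≈ 202.
Total lost output = 291 + 530 + 213 + 469 + 202 = 1705 billion.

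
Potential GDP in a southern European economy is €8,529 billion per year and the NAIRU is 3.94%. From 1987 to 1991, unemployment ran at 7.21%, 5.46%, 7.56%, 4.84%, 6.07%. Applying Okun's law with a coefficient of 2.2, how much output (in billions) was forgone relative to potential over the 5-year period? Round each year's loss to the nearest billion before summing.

€2,147 billion

Year 1987: gap = -2.2 × (7.21 - 3.94) = -7.194%, loss ≈ 8529 × 7.194/100 ≈ 614.
Year 1988: gap = -2.2 × (5.46 - 3.94) = -3.344%, loss ≈ 8529 × 3.344/100 ≈ 285.
Year 1989: gap = -2.2 × (7.56 - 3.94) = -7.964%, loss ≈ 8529 × 7.964/100 ≈ 679.
Year 1990: gap = -2.2 × (4.84 - 3.94) = -1.98%, loss ≈ 8529 × 1.98/100 ≈ 169.
Year 1991: gap = -2.2 × (6.07 - 3.94) = -4.686%, loss ≈ 8529 × 4.686/100 ≈ 400.
Total lost output = 614 + 285 + 679 + 169 + 400 = 2147 billion.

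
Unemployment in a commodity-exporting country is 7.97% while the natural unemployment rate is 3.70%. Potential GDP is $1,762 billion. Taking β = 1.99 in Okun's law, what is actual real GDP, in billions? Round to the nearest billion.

Unemployment gap = 7.97 - 3.7 = 4.27 points, so the output gap is -1.99 × 4.27 = -8.4973%.
Actual GDP = 1762 × (1 - 8.4973/100) = 1762 × 0.915027 ≈ 1612 billion.

$1,612 billion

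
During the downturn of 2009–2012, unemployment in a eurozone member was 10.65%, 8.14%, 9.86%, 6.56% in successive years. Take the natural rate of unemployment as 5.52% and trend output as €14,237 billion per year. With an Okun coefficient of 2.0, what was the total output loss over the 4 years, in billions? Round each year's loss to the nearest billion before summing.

Year 2009: gap = -2.0 × (10.65 - 5.52) = -10.26%, loss ≈ 14237 × 10.26/100 ≈ 1461.
Year 2010: gap = -2.0 × (8.14 - 5.52) = -5.24%, loss ≈ 14237 × 5.24/100 ≈ 746.
Year 2011: gap = -2.0 × (9.86 - 5.52) = -8.68%, loss ≈ 14237 × 8.68/100 ≈ 1236.
Year 2012: gap = -2.0 × (6.56 - 5.52) = -2.08%, loss ≈ 14237 × 2.08/100 ≈ 296.
Total lost output = 1461 + 746 + 1236 + 296 = 3739 billion.

€3,739 billion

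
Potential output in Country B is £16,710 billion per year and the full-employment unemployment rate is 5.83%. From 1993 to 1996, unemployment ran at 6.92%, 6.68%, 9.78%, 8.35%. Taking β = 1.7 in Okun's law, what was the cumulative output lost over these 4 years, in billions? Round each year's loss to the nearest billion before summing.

Year 1993: gap = -1.7 × (6.92 - 5.83) = -1.853%, loss ≈ 16710 × 1.853/100 ≈ 310.
Year 1994: gap = -1.7 × (6.68 - 5.83) = -1.445%, loss ≈ 16710 × 1.445/100 ≈ 241.
Year 1995: gap = -1.7 × (9.78 - 5.83) = -6.715%, loss ≈ 16710 × 6.715/100 ≈ 1122.
Year 1996: gap = -1.7 × (8.35 - 5.83) = -4.284%, loss ≈ 16710 × 4.284/100 ≈ 716.
Total lost output = 310 + 241 + 1122 + 716 = 2389 billion.

£2,389 billion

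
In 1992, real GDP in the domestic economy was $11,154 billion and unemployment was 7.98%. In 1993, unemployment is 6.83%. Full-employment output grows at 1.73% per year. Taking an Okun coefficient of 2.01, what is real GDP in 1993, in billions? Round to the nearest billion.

Δu = 6.83 - 7.98 = -1.15 points.
Okun's law (growth form): g_Y = g_Y* - β × Δu = 1.73 - 2.01 × (-1.15) = 1.73 + 2.3115 = 4.0415%.
Real GDP in the next year = 11154 × (1 + 4.0415/100) = 11154 × 1.040415 ≈ 11605 billion.

$11,605 billion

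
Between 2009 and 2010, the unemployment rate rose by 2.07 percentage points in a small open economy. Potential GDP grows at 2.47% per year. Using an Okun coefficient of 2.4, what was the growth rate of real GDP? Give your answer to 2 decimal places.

-2.50%

Growth-rate Okun's law: g_Y = g_Y* - β × Δu.
g_Y = 2.47 - 2.4 × (2.07) = 2.47 - 4.968 = -2.498%, i.e. -2.50% to 2 d.p.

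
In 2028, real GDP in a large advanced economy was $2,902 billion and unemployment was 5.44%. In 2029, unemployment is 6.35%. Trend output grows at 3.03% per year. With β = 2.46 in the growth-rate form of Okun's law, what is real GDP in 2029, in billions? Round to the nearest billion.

$2,925 billion

Δu = 6.35 - 5.44 = 0.91 points.
Okun's law (growth form): g_Y = g_Y* - β × Δu = 3.03 - 2.46 × (0.91) = 3.03 - 2.2386 = 0.7914%.
Real GDP in the next year = 2902 × (1 + 0.7914/100) = 2902 × 1.007914 ≈ 2925 billion.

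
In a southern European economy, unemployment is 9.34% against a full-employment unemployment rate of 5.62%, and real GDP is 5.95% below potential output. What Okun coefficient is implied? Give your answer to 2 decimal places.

Okun's law: output gap = -β × (u - u*).
-5.95 = -β × (9.34 - 5.62) = -β × 3.72, so β = 5.95/3.72 = 1.60.

β ≈ 1.60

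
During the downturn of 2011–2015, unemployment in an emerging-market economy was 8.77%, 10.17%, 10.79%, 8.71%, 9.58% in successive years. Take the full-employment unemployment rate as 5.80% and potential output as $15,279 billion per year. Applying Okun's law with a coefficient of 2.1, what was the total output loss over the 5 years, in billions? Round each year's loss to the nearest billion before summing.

$6,103 billion

Year 2011: gap = -2.1 × (8.77 - 5.8) = -6.237%, loss ≈ 15279 × 6.237/100 ≈ 953.
Year 2012: gap = -2.1 × (10.17 - 5.8) = -9.177%, loss ≈ 15279 × 9.177/100 ≈ 1402.
Year 2013: gap = -2.1 × (10.79 - 5.8) = -10.479%, loss ≈ 15279 × 10.479/100 ≈ 1601.
Year 2014: gap = -2.1 × (8.71 - 5.8) = -6.111%, loss ≈ 15279 × 6.111/100 ≈ 934.
Year 2015: gap = -2.1 × (9.58 - 5.8) = -7.938%, loss ≈ 15279 × 7.938/100 ≈ 1213.
Total lost output = 953 + 1402 + 1601 + 934 + 1213 = 6103 billion.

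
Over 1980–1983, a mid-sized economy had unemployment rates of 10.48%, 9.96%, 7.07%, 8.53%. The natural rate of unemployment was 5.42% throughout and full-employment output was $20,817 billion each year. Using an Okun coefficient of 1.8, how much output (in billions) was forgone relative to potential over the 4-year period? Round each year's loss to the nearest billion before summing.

Year 1980: gap = -1.8 × (10.48 - 5.42) = -9.108%, loss ≈ 20817 × 9.108/100 ≈ 1896.
Year 1981: gap = -1.8 × (9.96 - 5.42) = -8.172%, loss ≈ 20817 × 8.172/100 ≈ 1701.
Year 1982: gap = -1.8 × (7.07 - 5.42) = -2.97%, loss ≈ 20817 × 2.97/100 ≈ 618.
Year 1983: gap = -1.8 × (8.53 - 5.42) = -5.598%, loss ≈ 20817 × 5.598/100 ≈ 1165.
Total lost output = 1896 + 1701 + 618 + 1165 = 5380 billion.

$5,380 billion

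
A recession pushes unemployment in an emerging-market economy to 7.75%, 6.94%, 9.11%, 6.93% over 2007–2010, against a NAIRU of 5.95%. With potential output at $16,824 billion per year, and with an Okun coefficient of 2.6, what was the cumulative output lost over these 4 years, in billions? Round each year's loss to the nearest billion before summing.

Year 2007: gap = -2.6 × (7.75 - 5.95) = -4.68%, loss ≈ 16824 × 4.68/100 ≈ 787.
Year 2008: gap = -2.6 × (6.94 - 5.95) = -2.574%, loss ≈ 16824 × 2.574/100 ≈ 433.
Year 2009: gap = -2.6 × (9.11 - 5.95) = -8.216%, loss ≈ 16824 × 8.216/100 ≈ 1382.
Year 2010: gap = -2.6 × (6.93 - 5.95) = -2.548%, loss ≈ 16824 × 2.548/100 ≈ 429.
Total lost output = 787 + 433 + 1382 + 429 = 3031 billion.

$3,031 billion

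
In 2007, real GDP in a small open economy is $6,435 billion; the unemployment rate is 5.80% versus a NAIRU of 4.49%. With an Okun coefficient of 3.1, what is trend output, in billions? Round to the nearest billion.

Unemployment gap = 5.8 - 4.49 = 1.31 points, so output gap = -3.1 × 1.31 = -4.061%.
Since Y = Y* × (1 + gap/100), Y* = 6435/0.95939 ≈ 6707 billion.

$6,707 billion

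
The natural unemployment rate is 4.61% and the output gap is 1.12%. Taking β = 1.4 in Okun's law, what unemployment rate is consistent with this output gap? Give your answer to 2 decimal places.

3.81%

From Okun's law, u - u* = -(output gap)/β = -(1.12)/1.4 = -0.8 points.
So u = 4.61 - 0.8 = 3.81%.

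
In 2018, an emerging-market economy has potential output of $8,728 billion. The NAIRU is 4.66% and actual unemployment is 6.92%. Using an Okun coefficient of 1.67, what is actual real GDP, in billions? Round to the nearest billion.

$8,399 billion

Unemployment gap = 6.92 - 4.66 = 2.26 points, so the output gap is -1.67 × 2.26 = -3.7742%.
Actual GDP = 8728 × (1 - 3.7742/100) = 8728 × 0.962258 ≈ 8399 billion.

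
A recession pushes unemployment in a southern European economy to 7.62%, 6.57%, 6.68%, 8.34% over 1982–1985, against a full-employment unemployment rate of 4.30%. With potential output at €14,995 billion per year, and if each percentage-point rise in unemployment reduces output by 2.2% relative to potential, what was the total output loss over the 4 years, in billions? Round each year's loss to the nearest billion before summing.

€3,962 billion

Year 1982: gap = -2.2 × (7.62 - 4.3) = -7.304%, loss ≈ 14995 × 7.304/100 ≈ 1095.
Year 1983: gap = -2.2 × (6.57 - 4.3) = -4.994%, loss ≈ 14995 × 4.994/100 ≈ 749.
Year 1984: gap = -2.2 × (6.68 - 4.3) = -5.236%, loss ≈ 14995 × 5.236/100 ≈ 785.
Year 1985: gap = -2.2 × (8.34 - 4.3) = -8.888%, loss ≈ 14995 × 8.888/100 ≈ 1333.
Total lost output = 1095 + 749 + 785 + 1333 = 3962 billion.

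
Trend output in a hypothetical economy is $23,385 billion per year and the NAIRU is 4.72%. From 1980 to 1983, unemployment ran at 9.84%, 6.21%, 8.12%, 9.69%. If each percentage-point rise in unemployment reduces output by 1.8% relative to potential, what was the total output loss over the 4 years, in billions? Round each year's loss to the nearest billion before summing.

Year 1980: gap = -1.8 × (9.84 - 4.72) = -9.216%, loss ≈ 23385 × 9.216/100 ≈ 2155.
Year 1981: gap = -1.8 × (6.21 - 4.72) = -2.682%, loss ≈ 23385 × 2.682/100 ≈ 627.
Year 1982: gap = -1.8 × (8.12 - 4.72) = -6.12%, loss ≈ 23385 × 6.12/100 ≈ 1431.
Year 1983: gap = -1.8 × (9.69 - 4.72) = -8.946%, loss ≈ 23385 × 8.946/100 ≈ 2092.
Total lost output = 2155 + 627 + 1431 + 2092 = 6305 billion.

$6,305 billion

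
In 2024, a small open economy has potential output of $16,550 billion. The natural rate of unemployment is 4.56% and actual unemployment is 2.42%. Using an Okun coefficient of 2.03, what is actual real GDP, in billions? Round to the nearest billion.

$17,269 billion

Unemployment gap = 2.42 - 4.56 = -2.14 points, so the output gap is -2.03 × (-2.14) = 4.3442%.
Actual GDP = 16550 × (1 + 4.3442/100) = 16550 × 1.043442 ≈ 17269 billion.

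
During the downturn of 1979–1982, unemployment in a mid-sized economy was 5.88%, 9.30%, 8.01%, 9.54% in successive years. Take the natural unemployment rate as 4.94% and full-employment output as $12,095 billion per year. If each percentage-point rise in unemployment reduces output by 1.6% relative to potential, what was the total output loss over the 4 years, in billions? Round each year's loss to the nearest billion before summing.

Year 1979: gap = -1.6 × (5.88 - 4.94) = -1.504%, loss ≈ 12095 × 1.504/100 ≈ 182.
Year 1980: gap = -1.6 × (9.3 - 4.94) = -6.976%, loss ≈ 12095 × 6.976/100 ≈ 844.
Year 1981: gap = -1.6 × (8.01 - 4.94) = -4.912%, loss ≈ 12095 × 4.912/100 ≈ 594.
Year 1982: gap = -1.6 × (9.54 - 4.94) = -7.36%, loss ≈ 12095 × 7.36/100 ≈ 890.
Total lost output = 182 + 844 + 594 + 890 = 2510 billion.

$2,510 billion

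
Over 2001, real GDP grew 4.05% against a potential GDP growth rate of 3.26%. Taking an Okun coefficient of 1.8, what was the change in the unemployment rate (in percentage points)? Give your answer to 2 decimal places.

-0.44 percentage points

Growth-rate Okun's law: g_Y = g_Y* - β × Δu, so Δu = (g_Y* - g_Y)/β.
Δu = (3.26 - 4.05)/1.8 = -0.79/1.8 = -0.44 percentage points.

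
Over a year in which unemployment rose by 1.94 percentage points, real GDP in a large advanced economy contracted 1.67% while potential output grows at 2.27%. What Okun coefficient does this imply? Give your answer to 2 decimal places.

β ≈ 2.03

Growth form: g_Y = g_Y* - β × Δu, so β = (g_Y* - g_Y)/Δu.
β = (2.27 + 1.67)/1.94 = 3.94/1.94 = 2.03.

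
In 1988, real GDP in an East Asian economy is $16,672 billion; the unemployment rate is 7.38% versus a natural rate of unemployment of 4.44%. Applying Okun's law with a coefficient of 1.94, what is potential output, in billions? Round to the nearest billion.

Unemployment gap = 7.38 - 4.44 = 2.94 points, so output gap = -1.94 × 2.94 = -5.7036%.
Since Y = Y* × (1 + gap/100), Y* = 16672/0.942964 ≈ 17680 billion.

$17,680 billion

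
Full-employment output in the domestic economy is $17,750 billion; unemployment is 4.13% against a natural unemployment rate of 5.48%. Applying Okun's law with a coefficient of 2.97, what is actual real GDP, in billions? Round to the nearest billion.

$18,462 billion

Unemployment gap = 4.13 - 5.48 = -1.35 points, so the output gap is -2.97 × (-1.35) = 4.0095%.
Actual GDP = 17750 × (1 + 4.0095/100) = 17750 × 1.040095 ≈ 18462 billion.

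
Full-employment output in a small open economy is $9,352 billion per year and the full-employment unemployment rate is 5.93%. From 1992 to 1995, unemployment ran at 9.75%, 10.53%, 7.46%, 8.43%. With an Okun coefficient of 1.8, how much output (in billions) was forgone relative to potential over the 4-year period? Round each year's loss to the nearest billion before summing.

$2,096 billion

Year 1992: gap = -1.8 × (9.75 - 5.93) = -6.876%, loss ≈ 9352 × 6.876/100 ≈ 643.
Year 1993: gap = -1.8 × (10.53 - 5.93) = -8.28%, loss ≈ 9352 × 8.28/100 ≈ 774.
Year 1994: gap = -1.8 × (7.46 - 5.93) = -2.754%, loss ≈ 9352 × 2.754/100 ≈ 258.
Year 1995: gap = -1.8 × (8.43 - 5.93) = -4.5%, loss ≈ 9352 × 4.5/100 ≈ 421.
Total lost output = 643 + 774 + 258 + 421 = 2096 billion.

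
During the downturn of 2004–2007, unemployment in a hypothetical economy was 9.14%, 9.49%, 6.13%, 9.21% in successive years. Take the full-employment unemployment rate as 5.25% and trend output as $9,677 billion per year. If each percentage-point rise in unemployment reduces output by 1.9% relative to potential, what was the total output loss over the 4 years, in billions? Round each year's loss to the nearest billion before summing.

$2,385 billion

Year 2004: gap = -1.9 × (9.14 - 5.25) = -7.391%, loss ≈ 9677 × 7.391/100 ≈ 715.
Year 2005: gap = -1.9 × (9.49 - 5.25) = -8.056%, loss ≈ 9677 × 8.056/100 ≈ 780.
Year 2006: gap = -1.9 × (6.13 - 5.25) = -1.672%, loss ≈ 9677 × 1.672/100 ≈ 162.
Year 2007: gap = -1.9 × (9.21 - 5.25) = -7.524%, loss ≈ 9677 × 7.524/100 ≈ 728.
Total lost output = 715 + 780 + 162 + 728 = 2385 billion.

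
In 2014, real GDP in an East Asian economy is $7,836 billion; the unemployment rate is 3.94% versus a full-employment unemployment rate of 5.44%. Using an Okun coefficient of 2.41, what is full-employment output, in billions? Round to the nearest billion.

Unemployment gap = 3.94 - 5.44 = -1.5 points, so output gap = -2.41 × (-1.5) = 3.615%.
Since Y = Y* × (1 + gap/100), Y* = 7836/1.03615 ≈ 7563 billion.

$7,563 billion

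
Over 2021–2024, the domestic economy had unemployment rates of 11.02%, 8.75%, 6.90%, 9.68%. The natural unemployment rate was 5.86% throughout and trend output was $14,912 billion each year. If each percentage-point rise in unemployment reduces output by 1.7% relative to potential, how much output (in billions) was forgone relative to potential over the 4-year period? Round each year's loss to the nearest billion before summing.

$3,273 billion

Year 2021: gap = -1.7 × (11.02 - 5.86) = -8.772%, loss ≈ 14912 × 8.772/100 ≈ 1308.
Year 2022: gap = -1.7 × (8.75 - 5.86) = -4.913%, loss ≈ 14912 × 4.913/100 ≈ 733.
Year 2023: gap = -1.7 × (6.9 - 5.86) = -1.768%, loss ≈ 14912 × 1.768/100 ≈ 264.
Year 2024: gap = -1.7 × (9.68 - 5.86) = -6.494%, loss ≈ 14912 × 6.494/100 ≈ 968.
Total lost output = 1308 + 733 + 264 + 968 = 3273 billion.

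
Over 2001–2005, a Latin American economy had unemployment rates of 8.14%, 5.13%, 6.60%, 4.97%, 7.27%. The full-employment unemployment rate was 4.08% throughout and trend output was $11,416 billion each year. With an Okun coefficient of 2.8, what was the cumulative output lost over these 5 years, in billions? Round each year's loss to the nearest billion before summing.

$3,744 billion

Year 2001: gap = -2.8 × (8.14 - 4.08) = -11.368%, loss ≈ 11416 × 11.368/100 ≈ 1298.
Year 2002: gap = -2.8 × (5.13 - 4.08) = -2.94%, loss ≈ 11416 × 2.94/100 ≈ 336.
Year 2003: gap = -2.8 × (6.6 - 4.08) = -7.056%, loss ≈ 11416 × 7.056/100 ≈ 806.
Year 2004: gap = -2.8 × (4.97 - 4.08) = -2.492%, loss ≈ 11416 × 2.492/100 ≈ 284.
Year 2005: gap = -2.8 × (7.27 - 4.08) = -8.932%, loss ≈ 11416 × 8.932/100 ≈ 1020.
Total lost output = 1298 + 336 + 806 + 284 + 1020 = 3744 billion.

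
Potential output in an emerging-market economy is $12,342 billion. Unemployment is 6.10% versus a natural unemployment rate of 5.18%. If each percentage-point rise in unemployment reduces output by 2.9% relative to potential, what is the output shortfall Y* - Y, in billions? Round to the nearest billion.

Output gap = -2.9 × (6.1 - 5.18) = -2.9 × 0.92 = -2.668%.
Actual GDP ≈ 12342 × 0.97332 ≈ 12013 billion, so the shortfall is 12342 - 12013 = 329 billion.

$329 billion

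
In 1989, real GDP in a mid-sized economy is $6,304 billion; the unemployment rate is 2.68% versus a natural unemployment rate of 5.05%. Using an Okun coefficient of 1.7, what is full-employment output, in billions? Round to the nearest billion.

Unemployment gap = 2.68 - 5.05 = -2.37 points, so output gap = -1.7 × (-2.37) = 4.029%.
Since Y = Y* × (1 + gap/100), Y* = 6304/1.04029 ≈ 6060 billion.

$6,060 billion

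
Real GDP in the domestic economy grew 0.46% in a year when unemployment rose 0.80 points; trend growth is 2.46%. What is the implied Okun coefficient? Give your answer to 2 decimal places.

β ≈ 2.50

Growth form: g_Y = g_Y* - β × Δu, so β = (g_Y* - g_Y)/Δu.
β = (2.46 - 0.46)/0.80 = 2/0.80 = 2.50.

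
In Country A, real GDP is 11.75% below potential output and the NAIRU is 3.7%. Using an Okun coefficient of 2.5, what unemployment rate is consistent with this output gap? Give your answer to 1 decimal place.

From Okun's law, u - u* = -(output gap)/β = -(-11.75)/2.5 = 4.7 points.
So u = 3.7 + 4.7 = 8.4%.

8.4%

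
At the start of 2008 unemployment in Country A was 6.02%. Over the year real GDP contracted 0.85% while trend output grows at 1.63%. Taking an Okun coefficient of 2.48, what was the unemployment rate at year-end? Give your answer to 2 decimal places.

7.02%

Growth-rate Okun's law: g_Y = g_Y* - β × Δu, so Δu = (g_Y* - g_Y)/β.
Δu = (1.63 + 0.85)/2.48 = 2.48/2.48 = 1.00 percentage point.
Year-end unemployment = 6.02 + 1 = 7.02%.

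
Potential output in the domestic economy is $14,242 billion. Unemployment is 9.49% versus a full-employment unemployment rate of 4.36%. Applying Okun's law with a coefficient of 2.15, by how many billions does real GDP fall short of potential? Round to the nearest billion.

$1,571 billion

Output gap = -2.15 × (9.49 - 4.36) = -2.15 × 5.13 = -11.0295%.
Actual GDP ≈ 14242 × 0.889705 ≈ 12671 billion, so the shortfall is 14242 - 12671 = 1571 billion.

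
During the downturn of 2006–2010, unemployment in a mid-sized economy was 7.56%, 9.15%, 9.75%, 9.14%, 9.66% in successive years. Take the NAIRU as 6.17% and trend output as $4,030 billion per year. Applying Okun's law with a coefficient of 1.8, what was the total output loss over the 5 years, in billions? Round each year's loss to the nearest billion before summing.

Year 2006: gap = -1.8 × (7.56 - 6.17) = -2.502%, loss ≈ 4030 × 2.502/100 ≈ 101.
Year 2007: gap = -1.8 × (9.15 - 6.17) = -5.364%, loss ≈ 4030 × 5.364/100 ≈ 216.
Year 2008: gap = -1.8 × (9.75 - 6.17) = -6.444%, loss ≈ 4030 × 6.444/100 ≈ 260.
Year 2009: gap = -1.8 × (9.14 - 6.17) = -5.346%, loss ≈ 4030 × 5.346/100 ≈ 215.
Year 2010: gap = -1.8 × (9.66 - 6.17) = -6.282%, loss ≈ 4030 × 6.282/100 ≈ 253.
Total lost output = 101 + 216 + 260 + 215 + 253 = 1045 billion.

$1,045 billion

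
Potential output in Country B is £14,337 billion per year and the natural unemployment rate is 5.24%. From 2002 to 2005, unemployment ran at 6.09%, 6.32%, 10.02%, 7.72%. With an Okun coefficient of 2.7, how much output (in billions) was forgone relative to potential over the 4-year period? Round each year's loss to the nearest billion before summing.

Year 2002: gap = -2.7 × (6.09 - 5.24) = -2.295%, loss ≈ 14337 × 2.295/100 ≈ 329.
Year 2003: gap = -2.7 × (6.32 - 5.24) = -2.916%, loss ≈ 14337 × 2.916/100 ≈ 418.
Year 2004: gap = -2.7 × (10.02 - 5.24) = -12.906%, loss ≈ 14337 × 12.906/100 ≈ 1850.
Year 2005: gap = -2.7 × (7.72 - 5.24) = -6.696%, loss ≈ 14337 × 6.696/100 ≈ 960.
Total lost output = 329 + 418 + 1850 + 960 = 3557 billion.

£3,557 billion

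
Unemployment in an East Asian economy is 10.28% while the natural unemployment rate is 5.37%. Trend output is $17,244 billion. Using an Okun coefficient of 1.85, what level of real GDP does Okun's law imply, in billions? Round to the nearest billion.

Unemployment gap = 10.28 - 5.37 = 4.91 points, so the output gap is -1.85 × 4.91 = -9.0835%.
Actual GDP = 17244 × (1 - 9.0835/100) = 17244 × 0.909165 ≈ 15678 billion.

$15,678 billion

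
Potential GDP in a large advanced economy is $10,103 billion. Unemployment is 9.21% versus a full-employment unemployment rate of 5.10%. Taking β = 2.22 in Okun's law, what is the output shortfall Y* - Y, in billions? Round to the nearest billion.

$922 billion

Output gap = -2.22 × (9.21 - 5.1) = -2.22 × 4.11 = -9.1242%.
Actual GDP ≈ 10103 × 0.908758 ≈ 9181 billion, so the shortfall is 10103 - 9181 = 922 billion.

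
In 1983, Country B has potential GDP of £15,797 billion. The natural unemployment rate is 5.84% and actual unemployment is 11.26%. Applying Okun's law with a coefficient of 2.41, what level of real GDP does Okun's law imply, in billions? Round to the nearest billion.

Unemployment gap = 11.26 - 5.84 = 5.42 points, so the output gap is -2.41 × 5.42 = -13.0622%.
Actual GDP = 15797 × (1 - 13.0622/100) = 15797 × 0.869378 ≈ 13734 billion.

£13,734 billion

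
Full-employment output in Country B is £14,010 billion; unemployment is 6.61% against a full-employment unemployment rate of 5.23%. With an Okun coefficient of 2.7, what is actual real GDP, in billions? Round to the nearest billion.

Unemployment gap = 6.61 - 5.23 = 1.38 points, so the output gap is -2.7 × 1.38 = -3.726%.
Actual GDP = 14010 × (1 - 3.726/100) = 14010 × 0.96274 ≈ 13488 billion.

£13,488 billion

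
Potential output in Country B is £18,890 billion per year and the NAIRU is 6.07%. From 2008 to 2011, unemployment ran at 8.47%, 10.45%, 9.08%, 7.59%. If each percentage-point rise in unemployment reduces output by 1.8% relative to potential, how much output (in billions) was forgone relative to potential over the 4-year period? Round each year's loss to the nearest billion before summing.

Year 2008: gap = -1.8 × (8.47 - 6.07) = -4.32%, loss ≈ 18890 × 4.32/100 ≈ 816.
Year 2009: gap = -1.8 × (10.45 - 6.07) = -7.884%, loss ≈ 18890 × 7.884/100 ≈ 1489.
Year 2010: gap = -1.8 × (9.08 - 6.07) = -5.418%, loss ≈ 18890 × 5.418/100 ≈ 1023.
Year 2011: gap = -1.8 × (7.59 - 6.07) = -2.736%, loss ≈ 18890 × 2.736/100 ≈ 517.
Total lost output = 816 + 1489 + 1023 + 517 = 3845 billion.

£3,845 billion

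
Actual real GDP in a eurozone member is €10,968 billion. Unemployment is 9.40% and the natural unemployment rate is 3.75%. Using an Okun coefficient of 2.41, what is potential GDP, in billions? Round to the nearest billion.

€12,697 billion

Unemployment gap = 9.4 - 3.75 = 5.65 points, so output gap = -2.41 × 5.65 = -13.6165%.
Since Y = Y* × (1 + gap/100), Y* = 10968/0.863835 ≈ 12697 billion.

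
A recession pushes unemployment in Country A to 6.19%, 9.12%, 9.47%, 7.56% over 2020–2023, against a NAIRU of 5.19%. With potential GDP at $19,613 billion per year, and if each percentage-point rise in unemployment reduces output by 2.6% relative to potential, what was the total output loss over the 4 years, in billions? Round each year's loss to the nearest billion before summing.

$5,906 billion

Year 2020: gap = -2.6 × (6.19 - 5.19) = -2.6%, loss ≈ 19613 × 2.6/100 ≈ 510.
Year 2021: gap = -2.6 × (9.12 - 5.19) = -10.218%, loss ≈ 19613 × 10.218/100 ≈ 2004.
Year 2022: gap = -2.6 × (9.47 - 5.19) = -11.128%, loss ≈ 19613 × 11.128/100 ≈ 2183.
Year 2023: gap = -2.6 × (7.56 - 5.19) = -6.162%, loss ≈ 19613 × 6.162/100 ≈ 1209.
Total lost output = 510 + 2004 + 2183 + 1209 = 5906 billion.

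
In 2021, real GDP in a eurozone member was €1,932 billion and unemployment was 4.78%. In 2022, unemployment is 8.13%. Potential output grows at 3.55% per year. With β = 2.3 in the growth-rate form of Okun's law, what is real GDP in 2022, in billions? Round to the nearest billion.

Δu = 8.13 - 4.78 = 3.35 points.
Okun's law (growth form): g_Y = g_Y* - β × Δu = 3.55 - 2.3 × (3.35) = 3.55 - 7.705 = -4.155%.
Real GDP in the next year = 1932 × (1 - 4.155/100) = 1932 × 0.95845 ≈ 1852 billion.

€1,852 billion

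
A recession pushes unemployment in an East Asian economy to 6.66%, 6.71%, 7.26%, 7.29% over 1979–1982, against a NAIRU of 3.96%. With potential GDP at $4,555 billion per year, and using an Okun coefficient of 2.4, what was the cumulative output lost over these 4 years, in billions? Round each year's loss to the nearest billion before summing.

Year 1979: gap = -2.4 × (6.66 - 3.96) = -6.48%, loss ≈ 4555 × 6.48/100 ≈ 295.
Year 1980: gap = -2.4 × (6.71 - 3.96) = -6.6%, loss ≈ 4555 × 6.6/100 ≈ 301.
Year 1981: gap = -2.4 × (7.26 - 3.96) = -7.92%, loss ≈ 4555 × 7.92/100 ≈ 361.
Year 1982: gap = -2.4 × (7.29 - 3.96) = -7.992%, loss ≈ 4555 × 7.992/100 ≈ 364.
Total lost output = 295 + 301 + 361 + 364 = 1321 billion.

$1,321 billion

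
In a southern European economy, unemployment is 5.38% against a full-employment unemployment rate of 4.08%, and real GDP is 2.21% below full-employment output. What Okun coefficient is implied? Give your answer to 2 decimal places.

β ≈ 1.70

Okun's law: output gap = -β × (u - u*).
-2.21 = -β × (5.38 - 4.08) = -β × 1.3, so β = 2.21/1.3 = 1.70.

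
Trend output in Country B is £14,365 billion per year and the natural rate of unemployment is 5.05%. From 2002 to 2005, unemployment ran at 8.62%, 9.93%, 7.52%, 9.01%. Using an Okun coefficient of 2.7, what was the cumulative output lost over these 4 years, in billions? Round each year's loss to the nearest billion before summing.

Year 2002: gap = -2.7 × (8.62 - 5.05) = -9.639%, loss ≈ 14365 × 9.639/100 ≈ 1385.
Year 2003: gap = -2.7 × (9.93 - 5.05) = -13.176%, loss ≈ 14365 × 13.176/100 ≈ 1893.
Year 2004: gap = -2.7 × (7.52 - 5.05) = -6.669%, loss ≈ 14365 × 6.669/100 ≈ 958.
Year 2005: gap = -2.7 × (9.01 - 5.05) = -10.692%, loss ≈ 14365 × 10.692/100 ≈ 1536.
Total lost output = 1385 + 1893 + 958 + 1536 = 5772 billion.

£5,772 billion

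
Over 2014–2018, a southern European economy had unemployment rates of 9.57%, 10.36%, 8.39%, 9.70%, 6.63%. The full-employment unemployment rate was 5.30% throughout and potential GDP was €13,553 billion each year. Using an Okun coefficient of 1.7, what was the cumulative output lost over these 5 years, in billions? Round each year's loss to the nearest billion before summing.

€4,182 billion

Year 2014: gap = -1.7 × (9.57 - 5.3) = -7.259%, loss ≈ 13553 × 7.259/100 ≈ 984.
Year 2015: gap = -1.7 × (10.36 - 5.3) = -8.602%, loss ≈ 13553 × 8.602/100 ≈ 1166.
Year 2016: gap = -1.7 × (8.39 - 5.3) = -5.253%, loss ≈ 13553 × 5.253/100 ≈ 712.
Year 2017: gap = -1.7 × (9.7 - 5.3) = -7.48%, loss ≈ 13553 × 7.48/100 ≈ 1014.
Year 2018: gap = -1.7 × (6.63 - 5.3) = -2.261%, loss ≈ 13553 × 2.261/100 ≈ 306.
Total lost output = 984 + 1166 + 712 + 1014 + 306 = 4182 billion.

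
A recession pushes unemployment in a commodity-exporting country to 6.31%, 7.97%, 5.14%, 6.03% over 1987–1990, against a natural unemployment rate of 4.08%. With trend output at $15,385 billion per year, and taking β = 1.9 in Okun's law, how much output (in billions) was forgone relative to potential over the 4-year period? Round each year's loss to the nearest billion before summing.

$2,669 billion

Year 1987: gap = -1.9 × (6.31 - 4.08) = -4.237%, loss ≈ 15385 × 4.237/100 ≈ 652.
Year 1988: gap = -1.9 × (7.97 - 4.08) = -7.391%, loss ≈ 15385 × 7.391/100 ≈ 1137.
Year 1989: gap = -1.9 × (5.14 - 4.08) = -2.014%, loss ≈ 15385 × 2.014/100 ≈ 310.
Year 1990: gap = -1.9 × (6.03 - 4.08) = -3.705%, loss ≈ 15385 × 3.705/100 ≈ 570.
Total lost output = 652 + 1137 + 310 + 570 = 2669 billion.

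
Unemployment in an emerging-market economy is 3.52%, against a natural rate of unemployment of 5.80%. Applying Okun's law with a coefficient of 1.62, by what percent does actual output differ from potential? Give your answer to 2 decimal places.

The unemployment gap is 3.52 - 5.8 = -2.28 percentage points.
Okun's law gives an output gap of -1.62 × (-2.28) = 3.6936%, i.e. 3.69% above potential.

3.69%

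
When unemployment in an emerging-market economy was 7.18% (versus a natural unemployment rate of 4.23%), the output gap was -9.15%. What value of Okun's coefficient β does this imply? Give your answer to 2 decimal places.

β ≈ 3.10

Okun's law: output gap = -β × (u - u*).
-9.15 = -β × (7.18 - 4.23) = -β × 2.95, so β = 9.15/2.95 = 3.10.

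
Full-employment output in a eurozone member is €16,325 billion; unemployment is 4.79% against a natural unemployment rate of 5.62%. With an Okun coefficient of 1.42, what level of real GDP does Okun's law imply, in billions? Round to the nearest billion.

€16,517 billion

Unemployment gap = 4.79 - 5.62 = -0.83 points, so the output gap is -1.42 × (-0.83) = 1.1786%.
Actual GDP = 16325 × (1 + 1.1786/100) = 16325 × 1.011786 ≈ 16517 billion.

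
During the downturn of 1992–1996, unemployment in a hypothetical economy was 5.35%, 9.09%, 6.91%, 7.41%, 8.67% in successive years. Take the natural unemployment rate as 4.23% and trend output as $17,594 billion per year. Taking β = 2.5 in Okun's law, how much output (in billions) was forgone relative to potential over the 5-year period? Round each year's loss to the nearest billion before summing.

Year 1992: gap = -2.5 × (5.35 - 4.23) = -2.8%, loss ≈ 17594 × 2.8/100 ≈ 493.
Year 1993: gap = -2.5 × (9.09 - 4.23) = -12.15%, loss ≈ 17594 × 12.15/100 ≈ 2138.
Year 1994: gap = -2.5 × (6.91 - 4.23) = -6.7%, loss ≈ 17594 × 6.7/100 ≈ 1179.
Year 1995: gap = -2.5 × (7.41 - 4.23) = -7.95%, loss ≈ 17594 × 7.95/100 ≈ 1399.
Year 1996: gap = -2.5 × (8.67 - 4.23) = -11.1%, loss ≈ 17594 × 11.1/100 ≈ 1953.
Total lost output = 493 + 2138 + 1179 + 1399 + 1953 = 7162 billion.

$7,162 billion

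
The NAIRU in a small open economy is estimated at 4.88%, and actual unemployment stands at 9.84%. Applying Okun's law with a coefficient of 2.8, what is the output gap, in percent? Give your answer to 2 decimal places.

-13.89%

The unemployment gap is 9.84 - 4.88 = 4.96 percentage points.
Okun's law gives an output gap of -2.8 × 4.96 = -13.888%, i.e. 13.89% below potential.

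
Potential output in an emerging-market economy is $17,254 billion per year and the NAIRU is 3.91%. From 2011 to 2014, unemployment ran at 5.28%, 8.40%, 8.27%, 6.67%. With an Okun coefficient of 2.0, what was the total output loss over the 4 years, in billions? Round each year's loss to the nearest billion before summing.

$4,479 billion

Year 2011: gap = -2.0 × (5.28 - 3.91) = -2.74%, loss ≈ 17254 × 2.74/100 ≈ 473.
Year 2012: gap = -2.0 × (8.4 - 3.91) = -8.98%, loss ≈ 17254 × 8.98/100 ≈ 1549.
Year 2013: gap = -2.0 × (8.27 - 3.91) = -8.72%, loss ≈ 17254 × 8.72/100 ≈ 1505.
Year 2014: gap = -2.0 × (6.67 - 3.91) = -5.52%, loss ≈ 17254 × 5.52/100 ≈ 952.
Total lost output = 473 + 1549 + 1505 + 952 = 4479 billion.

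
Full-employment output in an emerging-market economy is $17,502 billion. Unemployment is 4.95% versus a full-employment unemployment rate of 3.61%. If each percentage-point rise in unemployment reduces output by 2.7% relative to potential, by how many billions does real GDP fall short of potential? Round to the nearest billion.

Output gap = -2.7 × (4.95 - 3.61) = -2.7 × 1.34 = -3.618%.
Actual GDP ≈ 17502 × 0.96382 ≈ 16869 billion, so the shortfall is 17502 - 16869 = 633 billion.

$633 billion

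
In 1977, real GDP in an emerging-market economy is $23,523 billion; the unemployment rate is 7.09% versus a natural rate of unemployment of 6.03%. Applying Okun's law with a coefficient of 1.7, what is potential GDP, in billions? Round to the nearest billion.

$23,955 billion

Unemployment gap = 7.09 - 6.03 = 1.06 points, so output gap = -1.7 × 1.06 = -1.802%.
Since Y = Y* × (1 + gap/100), Y* = 23523/0.98198 ≈ 23955 billion.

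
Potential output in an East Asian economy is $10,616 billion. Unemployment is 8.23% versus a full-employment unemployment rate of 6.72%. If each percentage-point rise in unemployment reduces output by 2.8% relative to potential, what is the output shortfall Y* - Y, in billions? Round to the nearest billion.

Output gap = -2.8 × (8.23 - 6.72) = -2.8 × 1.51 = -4.228%.
Actual GDP ≈ 10616 × 0.95772 ≈ 10167 billion, so the shortfall is 10616 - 10167 = 449 billion.

$449 billion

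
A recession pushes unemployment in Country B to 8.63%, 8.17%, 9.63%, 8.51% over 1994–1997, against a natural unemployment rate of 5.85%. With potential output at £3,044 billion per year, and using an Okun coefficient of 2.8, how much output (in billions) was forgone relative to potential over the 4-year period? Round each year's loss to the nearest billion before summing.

Year 1994: gap = -2.8 × (8.63 - 5.85) = -7.784%, loss ≈ 3044 × 7.784/100 ≈ 237.
Year 1995: gap = -2.8 × (8.17 - 5.85) = -6.496%, loss ≈ 3044 × 6.496/100 ≈ 198.
Year 1996: gap = -2.8 × (9.63 - 5.85) = -10.584%, loss ≈ 3044 × 10.584/100 ≈ 322.
Year 1997: gap = -2.8 × (8.51 - 5.85) = -7.448%, loss ≈ 3044 × 7.448/100 ≈ 227.
Total lost output = 237 + 198 + 322 + 227 = 984 billion.

£984 billion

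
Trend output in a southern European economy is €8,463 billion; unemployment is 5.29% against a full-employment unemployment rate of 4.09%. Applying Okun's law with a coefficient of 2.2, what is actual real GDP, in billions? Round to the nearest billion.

€8,240 billion

Unemployment gap = 5.29 - 4.09 = 1.2 points, so the output gap is -2.2 × 1.2 = -2.64%.
Actual GDP = 8463 × (1 - 2.64/100) = 8463 × 0.9736 ≈ 8240 billion.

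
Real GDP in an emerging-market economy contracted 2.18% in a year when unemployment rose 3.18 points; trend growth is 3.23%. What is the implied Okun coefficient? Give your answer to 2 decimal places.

β ≈ 1.70

Growth form: g_Y = g_Y* - β × Δu, so β = (g_Y* - g_Y)/Δu.
β = (3.23 + 2.18)/3.18 = 5.41/3.18 = 1.70.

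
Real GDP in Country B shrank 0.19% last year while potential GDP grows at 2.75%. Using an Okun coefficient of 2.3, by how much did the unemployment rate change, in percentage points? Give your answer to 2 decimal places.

Growth-rate Okun's law: g_Y = g_Y* - β × Δu, so Δu = (g_Y* - g_Y)/β.
Δu = (2.75 + 0.19)/2.3 = 2.94/2.3 = 1.28 percentage points.

1.28 percentage points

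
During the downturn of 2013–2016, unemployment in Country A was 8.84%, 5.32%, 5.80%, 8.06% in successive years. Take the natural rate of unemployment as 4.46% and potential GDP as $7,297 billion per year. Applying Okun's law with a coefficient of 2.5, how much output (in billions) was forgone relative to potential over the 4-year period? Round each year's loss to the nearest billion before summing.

Year 2013: gap = -2.5 × (8.84 - 4.46) = -10.95%, loss ≈ 7297 × 10.95/100 ≈ 799.
Year 2014: gap = -2.5 × (5.32 - 4.46) = -2.15%, loss ≈ 7297 × 2.15/100 ≈ 157.
Year 2015: gap = -2.5 × (5.8 - 4.46) = -3.35%, loss ≈ 7297 × 3.35/100 ≈ 244.
Year 2016: gap = -2.5 × (8.06 - 4.46) = -9%, loss ≈ 7297 × 9/100 ≈ 657.
Total lost output = 799 + 157 + 244 + 657 = 1857 billion.

$1,857 billion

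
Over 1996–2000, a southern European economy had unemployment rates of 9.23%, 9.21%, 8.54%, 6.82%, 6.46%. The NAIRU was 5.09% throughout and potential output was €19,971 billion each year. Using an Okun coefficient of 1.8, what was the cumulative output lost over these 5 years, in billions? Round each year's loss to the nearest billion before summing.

€5,323 billion

Year 1996: gap = -1.8 × (9.23 - 5.09) = -7.452%, loss ≈ 19971 × 7.452/100 ≈ 1488.
Year 1997: gap = -1.8 × (9.21 - 5.09) = -7.416%, loss ≈ 19971 × 7.416/100 ≈ 1481.
Year 1998: gap = -1.8 × (8.54 - 5.09) = -6.21%, loss ≈ 19971 × 6.21/100 ≈ 1240.
Year 1999: gap = -1.8 × (6.82 - 5.09) = -3.114%, loss ≈ 19971 × 3.114/100 ≈ 622.
Year 2000: gap = -1.8 × (6.46 - 5.09) = -2.466%, loss ≈ 19971 × 2.466/100 ≈ 492.
Total lost output = 1488 + 1481 + 1240 + 622 + 492 = 5323 billion.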